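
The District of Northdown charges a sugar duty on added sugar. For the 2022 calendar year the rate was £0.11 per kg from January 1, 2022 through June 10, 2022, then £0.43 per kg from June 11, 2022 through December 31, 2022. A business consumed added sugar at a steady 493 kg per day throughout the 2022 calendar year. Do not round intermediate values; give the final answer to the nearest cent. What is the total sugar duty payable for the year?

£51976.99

January 1 – June 10, 2022: 161 days × 493 kg/day = 79,373 kg at £0.11/kg → £8731.03
June 11 – December 31, 2022: 204 days × 493 kg/day = 100,572 kg at £0.43/kg → £43245.96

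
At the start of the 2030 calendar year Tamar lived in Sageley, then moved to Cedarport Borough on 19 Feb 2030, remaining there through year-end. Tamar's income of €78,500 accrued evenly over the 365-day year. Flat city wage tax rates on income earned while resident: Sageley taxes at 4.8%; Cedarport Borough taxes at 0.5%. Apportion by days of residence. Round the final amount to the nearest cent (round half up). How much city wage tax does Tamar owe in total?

€845.65

Sageley, 1 Jan – 18 Feb 2030: 49 days → €78,500 × 4.8% × 49/365 = €505.8411
Cedarport Borough, 19 Feb – 31 Dec 2030: 316 days → €78,500 × 0.5% × 316/365 = €339.8082
Total = €845.6493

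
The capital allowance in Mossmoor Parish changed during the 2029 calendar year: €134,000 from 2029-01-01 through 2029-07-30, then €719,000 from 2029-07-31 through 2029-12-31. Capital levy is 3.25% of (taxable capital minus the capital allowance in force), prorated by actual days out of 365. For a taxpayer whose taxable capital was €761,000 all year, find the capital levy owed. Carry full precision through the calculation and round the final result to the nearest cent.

2029-01-01 to 2029-07-30: 211 days, exemption €134,000 → (€761,000 − €134,000) × 3.25% × 211/365 = €11,779.8699
2029-07-31 to 2029-12-31: 154 days, exemption €719,000 → (€761,000 − €719,000) × 3.25% × 154/365 = €575.9178
Total = €12,355.7877

€12,355.79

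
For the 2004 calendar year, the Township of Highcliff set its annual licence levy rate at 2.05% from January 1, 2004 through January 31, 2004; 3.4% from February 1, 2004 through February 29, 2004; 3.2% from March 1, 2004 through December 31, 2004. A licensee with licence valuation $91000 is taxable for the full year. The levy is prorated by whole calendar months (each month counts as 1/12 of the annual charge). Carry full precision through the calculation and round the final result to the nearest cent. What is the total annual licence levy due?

January 1 – January 31, 2004: 1 month at 2.05% → $91000 × 2.05% × 1/12 = $155.4583
February 1 – February 29, 2004: 1 month at 3.4% → $91000 × 3.4% × 1/12 = $257.8333
March 1 – December 31, 2004: 10 months at 3.2% → $91000 × 3.2% × 10/12 = $2426.6667
Total = $2839.9583

$2839.96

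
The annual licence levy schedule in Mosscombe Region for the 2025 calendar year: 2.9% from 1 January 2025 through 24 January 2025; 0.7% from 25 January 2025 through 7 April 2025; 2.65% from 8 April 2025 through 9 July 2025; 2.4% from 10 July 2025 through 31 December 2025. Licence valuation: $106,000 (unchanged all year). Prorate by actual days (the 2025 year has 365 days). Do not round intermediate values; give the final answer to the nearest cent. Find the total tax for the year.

$2,285.97

1 January – 24 January 2025: 24 days at 2.9% → $106,000 × 2.9% × 24/365 = $202.1260
25 January – 7 April 2025: 73 days at 0.7% → $106,000 × 0.7% × 73/365 = $148.4000
8 April – 9 July 2025: 93 days at 2.65% → $106,000 × 2.65% × 93/365 = $715.7178
10 July – 31 December 2025: 175 days at 2.4% → $106,000 × 2.4% × 175/365 = $1,219.7260
Total = $2,285.9699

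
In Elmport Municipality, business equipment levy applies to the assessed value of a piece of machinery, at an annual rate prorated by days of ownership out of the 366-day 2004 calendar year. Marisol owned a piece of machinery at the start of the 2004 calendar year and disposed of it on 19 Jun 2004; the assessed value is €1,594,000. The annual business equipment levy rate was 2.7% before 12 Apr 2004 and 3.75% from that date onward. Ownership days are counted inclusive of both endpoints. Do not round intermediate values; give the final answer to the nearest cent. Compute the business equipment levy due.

€23,263.25

1 Jan – 11 Apr 2004: 102 days at 2.7% → €1,594,000 × 2.7% × 102/366 = €11,994.1967
12 Apr – 19 Jun 2004: 69 days at 3.75% → €1,594,000 × 3.75% × 69/366 = €11,269.0574
Total = €23,263.2541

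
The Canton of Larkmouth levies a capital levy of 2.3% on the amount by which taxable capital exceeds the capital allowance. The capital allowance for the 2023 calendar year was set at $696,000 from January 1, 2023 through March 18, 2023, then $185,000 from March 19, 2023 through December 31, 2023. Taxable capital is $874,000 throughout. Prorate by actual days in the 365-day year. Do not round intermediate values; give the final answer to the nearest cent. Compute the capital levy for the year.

$13,367.60

January 1 – March 18, 2023: 77 days, exemption $696,000 → ($874,000 − $696,000) × 2.3% × 77/365 = $863.6658
March 19 – December 31, 2023: 288 days, exemption $185,000 → ($874,000 − $185,000) × 2.3% × 288/365 = $12,503.9342
Total = $13,367.6000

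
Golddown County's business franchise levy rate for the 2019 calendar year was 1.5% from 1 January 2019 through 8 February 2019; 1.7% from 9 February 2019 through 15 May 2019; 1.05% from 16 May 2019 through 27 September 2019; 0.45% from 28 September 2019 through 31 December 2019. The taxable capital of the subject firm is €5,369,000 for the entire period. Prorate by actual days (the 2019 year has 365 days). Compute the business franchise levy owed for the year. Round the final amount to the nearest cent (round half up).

€59,750.35

1 January – 8 February 2019: 39 days at 1.5% → €5,369,000 × 1.5% × 39/365 = €8,605.1096
9 February – 15 May 2019: 96 days at 1.7% → €5,369,000 × 1.7% × 96/365 = €24,006.0493
16 May – 27 September 2019: 135 days at 1.05% → €5,369,000 × 1.05% × 135/365 = €20,850.8425
28 September – 31 December 2019: 95 days at 0.45% → €5,369,000 × 0.45% × 95/365 = €6,288.3493
Total = €59,750.3507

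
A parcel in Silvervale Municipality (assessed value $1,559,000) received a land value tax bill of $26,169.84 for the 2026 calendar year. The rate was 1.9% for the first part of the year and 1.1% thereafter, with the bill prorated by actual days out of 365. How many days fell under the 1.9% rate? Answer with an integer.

Let d = days at the first rate; then 365 − d days at the second rate.
$1,559,000 × [1.9%·d + 1.1%·(365−d)] / 365 = $26,169.84
Solving gives d = 264, so the new rate took effect on 22 September 2026.

264 days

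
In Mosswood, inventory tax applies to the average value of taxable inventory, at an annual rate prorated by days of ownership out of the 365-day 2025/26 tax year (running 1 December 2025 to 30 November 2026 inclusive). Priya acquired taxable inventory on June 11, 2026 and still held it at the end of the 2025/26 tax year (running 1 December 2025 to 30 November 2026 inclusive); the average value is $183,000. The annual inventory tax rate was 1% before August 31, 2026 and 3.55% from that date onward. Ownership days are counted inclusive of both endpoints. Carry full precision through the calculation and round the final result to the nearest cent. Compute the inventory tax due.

$2,043.58

June 11 – August 30, 2026: 81 days at 1% → $183,000 × 1% × 81/365 = $406.1096
August 31 – November 30, 2026: 92 days at 3.55% → $183,000 × 3.55% × 92/365 = $1,637.4740
Total = $2,043.5836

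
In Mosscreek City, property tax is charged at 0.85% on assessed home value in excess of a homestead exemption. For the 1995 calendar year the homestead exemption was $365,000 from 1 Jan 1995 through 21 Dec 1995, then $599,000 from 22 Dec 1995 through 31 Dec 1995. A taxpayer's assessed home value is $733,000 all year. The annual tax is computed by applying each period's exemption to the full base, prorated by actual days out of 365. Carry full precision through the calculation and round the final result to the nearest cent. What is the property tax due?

1 Jan – 21 Dec 1995: 355 days, exemption $365,000 → ($733,000 − $365,000) × 0.85% × 355/365 = $3,042.3014
22 Dec – 31 Dec 1995: 10 days, exemption $599,000 → ($733,000 − $599,000) × 0.85% × 10/365 = $31.2055
Total = $3,073.5068

$3,073.51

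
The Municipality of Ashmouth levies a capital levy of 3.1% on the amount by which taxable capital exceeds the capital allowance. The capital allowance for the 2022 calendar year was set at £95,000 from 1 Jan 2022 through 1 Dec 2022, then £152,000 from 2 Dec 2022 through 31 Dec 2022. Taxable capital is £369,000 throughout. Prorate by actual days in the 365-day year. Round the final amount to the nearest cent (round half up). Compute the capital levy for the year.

1 Jan – 1 Dec 2022: 335 days, exemption £95,000 → (£369,000 − £95,000) × 3.1% × 335/365 = £7,795.8630
2 Dec – 31 Dec 2022: 30 days, exemption £152,000 → (£369,000 − £152,000) × 3.1% × 30/365 = £552.9041
Total = £8,348.7671

£8,348.77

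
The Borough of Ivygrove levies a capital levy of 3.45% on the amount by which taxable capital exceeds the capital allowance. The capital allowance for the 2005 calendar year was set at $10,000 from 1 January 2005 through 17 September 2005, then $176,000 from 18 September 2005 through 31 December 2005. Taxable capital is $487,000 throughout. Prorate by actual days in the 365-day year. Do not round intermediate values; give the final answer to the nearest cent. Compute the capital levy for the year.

$14,809.01

1 January – 17 September 2005: 260 days, exemption $10,000 → ($487,000 − $10,000) × 3.45% × 260/365 = $11,722.4384
18 September – 31 December 2005: 105 days, exemption $176,000 → ($487,000 − $176,000) × 3.45% × 105/365 = $3,086.5685
Total = $14,809.0068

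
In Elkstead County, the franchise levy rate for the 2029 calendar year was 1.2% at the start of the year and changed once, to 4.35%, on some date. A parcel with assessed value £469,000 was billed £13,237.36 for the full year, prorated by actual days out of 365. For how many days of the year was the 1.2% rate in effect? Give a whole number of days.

177 days

Let d = days at the first rate; then 365 − d days at the second rate.
£469,000 × [1.2%·d + 4.35%·(365−d)] / 365 = £13,237.36
Solving gives d = 177, so the new rate took effect on 27 June 2029.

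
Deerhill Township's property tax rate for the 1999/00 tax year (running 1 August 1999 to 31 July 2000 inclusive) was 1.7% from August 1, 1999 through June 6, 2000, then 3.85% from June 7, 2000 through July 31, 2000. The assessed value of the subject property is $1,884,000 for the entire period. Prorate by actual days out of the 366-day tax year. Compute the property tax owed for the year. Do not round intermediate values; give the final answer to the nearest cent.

August 1, 1999 – June 6, 2000: 311 days at 1.7% → $1,884,000 × 1.7% × 311/366 = $27,215.0492
June 7 – July 31, 2000: 55 days at 3.85% → $1,884,000 × 3.85% × 55/366 = $10,899.9180
Total = $38,114.9672

$38,114.97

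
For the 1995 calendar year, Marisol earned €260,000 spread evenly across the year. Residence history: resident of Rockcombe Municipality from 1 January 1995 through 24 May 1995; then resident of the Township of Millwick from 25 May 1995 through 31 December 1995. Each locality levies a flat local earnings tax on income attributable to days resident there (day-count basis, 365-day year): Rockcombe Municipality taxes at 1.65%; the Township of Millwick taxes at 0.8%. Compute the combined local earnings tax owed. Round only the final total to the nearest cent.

€2,951.89

Rockcombe Municipality, 1 January – 24 May 1995: 144 days → €260,000 × 1.65% × 144/365 = €1,692.4932
The Township of Millwick, 25 May – 31 December 1995: 221 days → €260,000 × 0.8% × 221/365 = €1,259.3973
Total = €2,951.8904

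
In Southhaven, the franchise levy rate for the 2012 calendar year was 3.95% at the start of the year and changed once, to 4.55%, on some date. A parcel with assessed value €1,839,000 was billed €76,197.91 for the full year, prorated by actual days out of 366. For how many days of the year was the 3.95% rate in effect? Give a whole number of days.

Let d = days at the first rate; then 366 − d days at the second rate.
€1,839,000 × [3.95%·d + 4.55%·(366−d)] / 366 = €76,197.91
Solving gives d = 248, so the new rate took effect on 5 September 2012.

248 days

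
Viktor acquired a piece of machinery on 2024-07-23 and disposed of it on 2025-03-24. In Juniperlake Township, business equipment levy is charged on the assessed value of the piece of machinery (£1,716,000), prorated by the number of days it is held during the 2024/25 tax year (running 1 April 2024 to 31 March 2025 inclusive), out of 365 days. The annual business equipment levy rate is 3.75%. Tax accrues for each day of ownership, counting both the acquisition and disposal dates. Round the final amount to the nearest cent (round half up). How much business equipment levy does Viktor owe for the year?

£43,193.84

Days held (2024-07-23 to 2025-03-24): 245 out of 365
Tax = £1,716,000 × 3.75% × 245/365 = £43,193.8356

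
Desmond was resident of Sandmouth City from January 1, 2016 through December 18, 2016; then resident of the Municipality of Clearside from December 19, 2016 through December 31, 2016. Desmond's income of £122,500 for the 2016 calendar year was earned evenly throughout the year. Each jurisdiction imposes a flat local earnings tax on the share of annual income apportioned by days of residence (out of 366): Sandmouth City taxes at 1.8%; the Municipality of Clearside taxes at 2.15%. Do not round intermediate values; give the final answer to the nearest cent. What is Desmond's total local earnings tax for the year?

£2,220.23

Sandmouth City, January 1 – December 18, 2016: 353 days → £122,500 × 1.8% × 353/366 = £2,126.6803
The Municipality of Clearside, December 19 – December 31, 2016: 13 days → £122,500 × 2.15% × 13/366 = £93.5485
Total = £2,220.2288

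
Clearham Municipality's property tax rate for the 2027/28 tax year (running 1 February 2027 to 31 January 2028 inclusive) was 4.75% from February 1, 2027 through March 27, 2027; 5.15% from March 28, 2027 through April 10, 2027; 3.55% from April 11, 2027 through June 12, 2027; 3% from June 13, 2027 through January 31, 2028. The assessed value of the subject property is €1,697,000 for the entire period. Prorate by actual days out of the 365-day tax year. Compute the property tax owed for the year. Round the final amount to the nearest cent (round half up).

February 1 – March 27, 2027: 55 days at 4.75% → €1,697,000 × 4.75% × 55/365 = €12,146.3356
March 28 – April 10, 2027: 14 days at 5.15% → €1,697,000 × 5.15% × 14/365 = €3,352.1562
April 11 – June 12, 2027: 63 days at 3.55% → €1,697,000 × 3.55% × 63/365 = €10,398.1932
June 13, 2027 – January 31, 2028: 233 days at 3% → €1,697,000 × 3% × 233/365 = €32,498.7123
Total = €58,395.3973

€58,395.40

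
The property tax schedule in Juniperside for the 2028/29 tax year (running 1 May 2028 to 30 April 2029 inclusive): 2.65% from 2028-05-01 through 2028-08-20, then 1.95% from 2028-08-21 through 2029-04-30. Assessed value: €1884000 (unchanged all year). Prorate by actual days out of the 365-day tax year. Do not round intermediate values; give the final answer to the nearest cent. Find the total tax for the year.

2028-05-01 to 2028-08-20: 112 days at 2.65% → €1884000 × 2.65% × 112/365 = €15319.7589
2028-08-21 to 2029-04-30: 253 days at 1.95% → €1884000 × 1.95% × 253/365 = €25464.9699
Total = €40784.7288

€40784.73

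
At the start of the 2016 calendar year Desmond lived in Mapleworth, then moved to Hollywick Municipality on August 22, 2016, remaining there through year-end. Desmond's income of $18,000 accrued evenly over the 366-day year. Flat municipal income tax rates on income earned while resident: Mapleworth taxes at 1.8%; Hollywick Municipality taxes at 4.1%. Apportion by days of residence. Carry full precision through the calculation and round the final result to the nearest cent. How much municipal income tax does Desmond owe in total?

Mapleworth, January 1 – August 21, 2016: 234 days → $18,000 × 1.8% × 234/366 = $207.1475
Hollywick Municipality, August 22 – December 31, 2016: 132 days → $18,000 × 4.1% × 132/366 = $266.1639
Total = $473.3115

$473.31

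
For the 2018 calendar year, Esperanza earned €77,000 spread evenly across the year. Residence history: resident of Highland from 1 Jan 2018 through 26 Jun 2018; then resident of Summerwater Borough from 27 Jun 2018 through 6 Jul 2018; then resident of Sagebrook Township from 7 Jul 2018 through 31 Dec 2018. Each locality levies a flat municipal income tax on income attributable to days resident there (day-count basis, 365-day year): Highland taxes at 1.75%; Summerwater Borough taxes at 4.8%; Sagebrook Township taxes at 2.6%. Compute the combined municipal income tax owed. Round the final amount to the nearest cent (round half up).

Highland, 1 Jan – 26 Jun 2018: 177 days → €77,000 × 1.75% × 177/365 = €653.4452
Summerwater Borough, 27 Jun – 6 Jul 2018: 10 days → €77,000 × 4.8% × 10/365 = €101.2603
Sagebrook Township, 7 Jul – 31 Dec 2018: 178 days → €77,000 × 2.6% × 178/365 = €976.3178
Total = €1,731.0233

€1,731.02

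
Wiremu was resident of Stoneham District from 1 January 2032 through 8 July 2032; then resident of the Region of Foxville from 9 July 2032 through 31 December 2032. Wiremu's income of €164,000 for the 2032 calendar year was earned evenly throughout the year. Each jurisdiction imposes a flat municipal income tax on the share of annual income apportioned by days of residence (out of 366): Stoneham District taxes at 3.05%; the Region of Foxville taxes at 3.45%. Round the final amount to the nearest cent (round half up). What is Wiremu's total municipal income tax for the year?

€5,317.45

Stoneham District, 1 January – 8 July 2032: 190 days → €164,000 × 3.05% × 190/366 = €2,596.6667
The Region of Foxville, 9 July – 31 December 2032: 176 days → €164,000 × 3.45% × 176/366 = €2,720.7869
Total = €5,317.4536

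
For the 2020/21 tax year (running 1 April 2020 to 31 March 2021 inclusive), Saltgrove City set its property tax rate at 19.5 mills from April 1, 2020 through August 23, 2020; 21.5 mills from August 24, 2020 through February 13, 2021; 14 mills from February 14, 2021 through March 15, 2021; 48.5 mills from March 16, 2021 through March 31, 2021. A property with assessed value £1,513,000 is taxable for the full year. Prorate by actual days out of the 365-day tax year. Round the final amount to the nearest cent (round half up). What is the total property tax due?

April 1 – August 23, 2020: 145 days at 19.5 mills → £1,513,000 × 1.95% × 145/365 = £11,720.5685
August 24, 2020 – February 13, 2021: 174 days at 21.5 mills → £1,513,000 × 2.15% × 174/365 = £15,507.2137
February 14 – March 15, 2021: 30 days at 14 mills → £1,513,000 × 1.4% × 30/365 = £1,740.9863
March 16 – March 31, 2021: 16 days at 48.5 mills → £1,513,000 × 4.85% × 16/365 = £3,216.6795
Total = £32,185.4479

£32,185.45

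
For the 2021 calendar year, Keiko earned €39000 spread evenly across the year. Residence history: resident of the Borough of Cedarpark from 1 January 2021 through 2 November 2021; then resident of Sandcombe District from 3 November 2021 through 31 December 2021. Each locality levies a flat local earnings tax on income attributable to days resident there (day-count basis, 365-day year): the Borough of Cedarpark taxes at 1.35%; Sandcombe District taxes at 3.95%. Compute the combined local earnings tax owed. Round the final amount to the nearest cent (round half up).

The Borough of Cedarpark, 1 January – 2 November 2021: 306 days → €39000 × 1.35% × 306/365 = €441.3945
Sandcombe District, 3 November – 31 December 2021: 59 days → €39000 × 3.95% × 59/365 = €249.0123
Total = €690.4068

€690.41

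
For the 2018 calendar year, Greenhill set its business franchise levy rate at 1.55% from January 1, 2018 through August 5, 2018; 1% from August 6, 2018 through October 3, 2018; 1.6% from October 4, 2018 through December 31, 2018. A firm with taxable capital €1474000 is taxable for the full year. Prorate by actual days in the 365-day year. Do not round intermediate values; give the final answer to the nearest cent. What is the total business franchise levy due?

January 1 – August 5, 2018: 217 days at 1.55% → €1474000 × 1.55% × 217/365 = €13583.0110
August 6 – October 3, 2018: 59 days at 1% → €1474000 × 1% × 59/365 = €2382.6301
October 4 – December 31, 2018: 89 days at 1.6% → €1474000 × 1.6% × 89/365 = €5750.6192
Total = €21716.2603

€21716.26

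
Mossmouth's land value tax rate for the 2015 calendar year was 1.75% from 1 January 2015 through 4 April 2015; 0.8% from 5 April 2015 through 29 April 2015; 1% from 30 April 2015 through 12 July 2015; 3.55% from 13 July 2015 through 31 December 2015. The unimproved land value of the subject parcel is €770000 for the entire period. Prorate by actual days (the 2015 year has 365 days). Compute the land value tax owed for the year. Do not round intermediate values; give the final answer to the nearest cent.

€18334.44

1 January – 4 April 2015: 94 days at 1.75% → €770000 × 1.75% × 94/365 = €3470.2740
5 April – 29 April 2015: 25 days at 0.8% → €770000 × 0.8% × 25/365 = €421.9178
30 April – 12 July 2015: 74 days at 1% → €770000 × 1% × 74/365 = €1561.0959
13 July – 31 December 2015: 172 days at 3.55% → €770000 × 3.55% × 172/365 = €12881.1507
Total = €18334.4384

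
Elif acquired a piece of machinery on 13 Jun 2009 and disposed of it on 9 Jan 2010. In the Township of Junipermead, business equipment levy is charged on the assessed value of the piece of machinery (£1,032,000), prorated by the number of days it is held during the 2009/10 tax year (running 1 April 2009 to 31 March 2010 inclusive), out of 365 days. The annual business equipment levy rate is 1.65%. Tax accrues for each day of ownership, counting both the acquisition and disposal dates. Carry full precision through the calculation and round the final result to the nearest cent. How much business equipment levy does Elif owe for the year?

Days held (13 Jun 2009 – 9 Jan 2010): 211 out of 365
Tax = £1,032,000 × 1.65% × 211/365 = £9,843.5836

£9,843.58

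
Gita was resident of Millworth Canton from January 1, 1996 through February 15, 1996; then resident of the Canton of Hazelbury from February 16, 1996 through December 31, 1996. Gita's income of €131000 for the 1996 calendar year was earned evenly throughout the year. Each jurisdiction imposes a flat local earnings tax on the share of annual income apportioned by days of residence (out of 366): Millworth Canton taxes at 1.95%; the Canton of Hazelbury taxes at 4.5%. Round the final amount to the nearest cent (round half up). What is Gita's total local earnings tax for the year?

€5475.16

Millworth Canton, January 1 – February 15, 1996: 46 days → €131000 × 1.95% × 46/366 = €321.0574
The Canton of Hazelbury, February 16 – December 31, 1996: 320 days → €131000 × 4.5% × 320/366 = €5154.0984
Total = €5475.1557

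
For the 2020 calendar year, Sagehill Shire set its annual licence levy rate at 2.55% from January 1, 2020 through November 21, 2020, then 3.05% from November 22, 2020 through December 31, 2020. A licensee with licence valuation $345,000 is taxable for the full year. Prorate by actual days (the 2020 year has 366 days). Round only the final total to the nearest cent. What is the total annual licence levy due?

$8,986.02

January 1 – November 21, 2020: 326 days at 2.55% → $345,000 × 2.55% × 326/366 = $7,836.0246
November 22 – December 31, 2020: 40 days at 3.05% → $345,000 × 3.05% × 40/366 = $1,150.0000
Total = $8,986.0246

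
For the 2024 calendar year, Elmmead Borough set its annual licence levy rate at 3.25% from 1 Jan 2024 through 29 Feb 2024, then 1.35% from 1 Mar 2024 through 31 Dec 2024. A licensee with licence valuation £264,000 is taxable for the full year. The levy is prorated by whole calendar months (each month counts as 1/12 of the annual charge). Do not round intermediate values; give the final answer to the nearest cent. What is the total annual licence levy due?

1 Jan – 29 Feb 2024: 2 months at 3.25% → £264,000 × 3.25% × 2/12 = £1,430.0000
1 Mar – 31 Dec 2024: 10 months at 1.35% → £264,000 × 1.35% × 10/12 = £2,970.0000
Total = £4,400.0000

£4,400.00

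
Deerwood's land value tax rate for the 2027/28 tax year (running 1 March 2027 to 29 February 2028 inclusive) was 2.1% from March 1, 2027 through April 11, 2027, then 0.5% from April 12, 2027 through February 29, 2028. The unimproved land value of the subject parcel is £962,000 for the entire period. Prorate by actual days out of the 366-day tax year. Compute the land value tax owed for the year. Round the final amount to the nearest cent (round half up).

£6,576.30

March 1 – April 11, 2027: 42 days at 2.1% → £962,000 × 2.1% × 42/366 = £2,318.2623
April 12, 2027 – February 29, 2028: 324 days at 0.5% → £962,000 × 0.5% × 324/366 = £4,258.0328
Total = £6,576.2951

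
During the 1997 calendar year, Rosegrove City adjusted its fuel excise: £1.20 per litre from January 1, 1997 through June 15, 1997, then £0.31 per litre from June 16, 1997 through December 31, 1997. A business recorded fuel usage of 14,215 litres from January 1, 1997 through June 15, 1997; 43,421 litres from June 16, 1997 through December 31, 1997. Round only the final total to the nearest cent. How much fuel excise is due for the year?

£30,518.51

January 1 – June 15, 1997: 14,215 litres at £1.20/litre → £17,058.00
June 16 – December 31, 1997: 43,421 litres at £0.31/litre → £13,460.51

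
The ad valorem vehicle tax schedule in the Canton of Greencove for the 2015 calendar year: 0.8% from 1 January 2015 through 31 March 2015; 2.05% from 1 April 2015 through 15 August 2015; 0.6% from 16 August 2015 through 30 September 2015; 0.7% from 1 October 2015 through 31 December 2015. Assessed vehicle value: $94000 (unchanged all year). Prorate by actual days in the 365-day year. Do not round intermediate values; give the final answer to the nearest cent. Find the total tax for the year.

1 January – 31 March 2015: 90 days at 0.8% → $94000 × 0.8% × 90/365 = $185.4247
1 April – 15 August 2015: 137 days at 2.05% → $94000 × 2.05% × 137/365 = $723.2849
16 August – 30 September 2015: 46 days at 0.6% → $94000 × 0.6% × 46/365 = $71.0795
1 October – 31 December 2015: 92 days at 0.7% → $94000 × 0.7% × 92/365 = $165.8521
Total = $1145.6411

$1145.64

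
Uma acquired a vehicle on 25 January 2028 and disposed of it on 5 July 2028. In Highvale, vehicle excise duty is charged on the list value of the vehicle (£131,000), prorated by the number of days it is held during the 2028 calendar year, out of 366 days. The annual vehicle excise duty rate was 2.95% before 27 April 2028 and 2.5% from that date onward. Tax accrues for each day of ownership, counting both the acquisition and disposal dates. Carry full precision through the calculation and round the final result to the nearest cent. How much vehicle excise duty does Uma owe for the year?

25 January – 26 April 2028: 93 days at 2.95% → £131,000 × 2.95% × 93/366 = £981.9631
27 April – 5 July 2028: 70 days at 2.5% → £131,000 × 2.5% × 70/366 = £626.3661
Total = £1,608.3292

£1,608.33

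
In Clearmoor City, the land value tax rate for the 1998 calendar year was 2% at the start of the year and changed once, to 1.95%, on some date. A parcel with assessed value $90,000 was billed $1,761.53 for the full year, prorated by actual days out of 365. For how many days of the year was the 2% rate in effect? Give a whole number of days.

Let d = days at the first rate; then 365 − d days at the second rate.
$90,000 × [2%·d + 1.95%·(365−d)] / 365 = $1,761.53
Solving gives d = 53, so the new rate took effect on February 23, 1998.

53 days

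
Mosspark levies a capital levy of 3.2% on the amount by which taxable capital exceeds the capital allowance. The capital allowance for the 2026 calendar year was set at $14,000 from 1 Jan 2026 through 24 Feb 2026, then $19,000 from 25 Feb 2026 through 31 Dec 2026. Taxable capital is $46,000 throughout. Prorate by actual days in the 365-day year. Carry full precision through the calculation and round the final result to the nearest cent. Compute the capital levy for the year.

1 Jan – 24 Feb 2026: 55 days, exemption $14,000 → ($46,000 − $14,000) × 3.2% × 55/365 = $154.3014
25 Feb – 31 Dec 2026: 310 days, exemption $19,000 → ($46,000 − $19,000) × 3.2% × 310/365 = $733.8082
Total = $888.1096

$888.11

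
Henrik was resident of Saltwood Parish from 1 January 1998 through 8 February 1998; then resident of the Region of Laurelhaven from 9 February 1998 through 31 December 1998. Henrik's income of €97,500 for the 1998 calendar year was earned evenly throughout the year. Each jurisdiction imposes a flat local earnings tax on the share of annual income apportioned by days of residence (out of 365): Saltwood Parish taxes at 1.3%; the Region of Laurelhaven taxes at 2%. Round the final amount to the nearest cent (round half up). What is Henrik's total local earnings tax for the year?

Saltwood Parish, 1 January – 8 February 1998: 39 days → €97,500 × 1.3% × 39/365 = €135.4315
The Region of Laurelhaven, 9 February – 31 December 1998: 326 days → €97,500 × 2% × 326/365 = €1,741.6438
Total = €1,877.0753

€1,877.08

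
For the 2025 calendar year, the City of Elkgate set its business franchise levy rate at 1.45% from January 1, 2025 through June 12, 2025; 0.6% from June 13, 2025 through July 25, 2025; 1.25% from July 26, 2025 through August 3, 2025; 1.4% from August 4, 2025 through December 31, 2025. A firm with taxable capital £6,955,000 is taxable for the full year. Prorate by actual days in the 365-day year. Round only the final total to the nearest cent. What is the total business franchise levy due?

January 1 – June 12, 2025: 163 days at 1.45% → £6,955,000 × 1.45% × 163/365 = £45,036.0068
June 13 – July 25, 2025: 43 days at 0.6% → £6,955,000 × 0.6% × 43/365 = £4,916.1370
July 26 – August 3, 2025: 9 days at 1.25% → £6,955,000 × 1.25% × 9/365 = £2,143.6644
August 4 – December 31, 2025: 150 days at 1.4% → £6,955,000 × 1.4% × 150/365 = £40,015.0685
Total = £92,110.8767

£92,110.88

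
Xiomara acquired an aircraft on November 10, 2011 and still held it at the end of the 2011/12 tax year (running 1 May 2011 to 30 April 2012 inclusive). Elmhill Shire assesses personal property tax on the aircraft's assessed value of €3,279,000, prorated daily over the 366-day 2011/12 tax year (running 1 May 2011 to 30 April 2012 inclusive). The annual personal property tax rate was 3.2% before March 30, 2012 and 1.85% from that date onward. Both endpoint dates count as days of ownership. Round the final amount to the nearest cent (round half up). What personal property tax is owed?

November 10, 2011 – March 29, 2012: 141 days at 3.2% → €3,279,000 × 3.2% × 141/366 = €40,423.0820
March 30 – April 30, 2012: 32 days at 1.85% → €3,279,000 × 1.85% × 32/366 = €5,303.7377
Total = €45,726.8197

€45,726.82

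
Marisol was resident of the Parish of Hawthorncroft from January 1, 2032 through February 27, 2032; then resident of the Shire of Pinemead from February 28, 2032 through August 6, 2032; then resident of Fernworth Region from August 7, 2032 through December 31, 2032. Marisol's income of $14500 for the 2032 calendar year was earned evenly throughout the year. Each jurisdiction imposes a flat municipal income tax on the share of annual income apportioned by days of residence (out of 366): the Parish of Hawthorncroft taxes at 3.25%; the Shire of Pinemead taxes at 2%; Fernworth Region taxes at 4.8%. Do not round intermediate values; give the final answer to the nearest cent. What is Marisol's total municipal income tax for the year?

$481.79

The Parish of Hawthorncroft, January 1 – February 27, 2032: 58 days → $14500 × 3.25% × 58/366 = $74.6790
The Shire of Pinemead, February 28 – August 6, 2032: 161 days → $14500 × 2% × 161/366 = $127.5683
Fernworth Region, August 7 – December 31, 2032: 147 days → $14500 × 4.8% × 147/366 = $279.5410
Total = $481.7883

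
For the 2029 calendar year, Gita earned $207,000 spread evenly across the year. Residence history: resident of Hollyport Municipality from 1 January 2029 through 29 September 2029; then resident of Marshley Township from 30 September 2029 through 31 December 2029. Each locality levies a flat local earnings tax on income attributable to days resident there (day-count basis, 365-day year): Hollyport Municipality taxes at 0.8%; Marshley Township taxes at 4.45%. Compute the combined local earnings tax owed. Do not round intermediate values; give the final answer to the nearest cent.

$3,581.10

Hollyport Municipality, 1 January – 29 September 2029: 272 days → $207,000 × 0.8% × 272/365 = $1,234.0603
Marshley Township, 30 September – 31 December 2029: 93 days → $207,000 × 4.45% × 93/365 = $2,347.0397
Total = $3,581.1000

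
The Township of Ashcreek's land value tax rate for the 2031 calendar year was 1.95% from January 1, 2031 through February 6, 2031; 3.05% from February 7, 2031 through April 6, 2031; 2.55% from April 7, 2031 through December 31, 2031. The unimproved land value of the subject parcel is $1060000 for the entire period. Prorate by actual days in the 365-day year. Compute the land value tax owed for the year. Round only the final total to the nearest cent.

January 1 – February 6, 2031: 37 days at 1.95% → $1060000 × 1.95% × 37/365 = $2095.3151
February 7 – April 6, 2031: 59 days at 3.05% → $1060000 × 3.05% × 59/365 = $5225.9452
April 7 – December 31, 2031: 269 days at 2.55% → $1060000 × 2.55% × 269/365 = $19920.7397
Total = $27242.0000

$27242.00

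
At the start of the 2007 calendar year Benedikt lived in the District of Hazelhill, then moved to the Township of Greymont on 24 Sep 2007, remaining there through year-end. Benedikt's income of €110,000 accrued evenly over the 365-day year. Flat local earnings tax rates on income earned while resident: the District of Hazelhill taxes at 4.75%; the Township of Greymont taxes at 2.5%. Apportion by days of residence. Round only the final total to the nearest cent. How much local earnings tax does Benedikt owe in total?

The District of Hazelhill, 1 Jan – 23 Sep 2007: 266 days → €110,000 × 4.75% × 266/365 = €3,807.8082
The Township of Greymont, 24 Sep – 31 Dec 2007: 99 days → €110,000 × 2.5% × 99/365 = €745.8904
Total = €4,553.6986

€4,553.70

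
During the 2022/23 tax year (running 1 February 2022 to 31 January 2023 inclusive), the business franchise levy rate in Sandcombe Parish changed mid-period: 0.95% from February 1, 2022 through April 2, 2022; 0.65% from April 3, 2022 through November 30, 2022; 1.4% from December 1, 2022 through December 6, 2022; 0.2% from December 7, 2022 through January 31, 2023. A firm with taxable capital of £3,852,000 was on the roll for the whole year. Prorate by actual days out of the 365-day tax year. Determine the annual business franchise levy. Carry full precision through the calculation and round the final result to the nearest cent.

£24,784.72

February 1 – April 2, 2022: 61 days at 0.95% → £3,852,000 × 0.95% × 61/365 = £6,115.7096
April 3 – November 30, 2022: 242 days at 0.65% → £3,852,000 × 0.65% × 242/365 = £16,600.5370
December 1 – December 6, 2022: 6 days at 1.4% → £3,852,000 × 1.4% × 6/365 = £886.4877
December 7, 2022 – January 31, 2023: 56 days at 0.2% → £3,852,000 × 0.2% × 56/365 = £1,181.9836
Total = £24,784.7178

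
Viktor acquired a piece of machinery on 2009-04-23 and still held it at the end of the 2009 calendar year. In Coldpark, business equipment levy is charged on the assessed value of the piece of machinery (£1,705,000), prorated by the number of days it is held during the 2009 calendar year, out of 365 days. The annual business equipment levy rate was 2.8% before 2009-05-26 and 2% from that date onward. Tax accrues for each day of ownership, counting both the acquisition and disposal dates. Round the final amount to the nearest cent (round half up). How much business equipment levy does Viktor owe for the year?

£24,869.64

2009-04-23 to 2009-05-25: 33 days at 2.8% → £1,705,000 × 2.8% × 33/365 = £4,316.2192
2009-05-26 to 2009-12-31: 220 days at 2% → £1,705,000 × 2% × 220/365 = £20,553.4247
Total = £24,869.6438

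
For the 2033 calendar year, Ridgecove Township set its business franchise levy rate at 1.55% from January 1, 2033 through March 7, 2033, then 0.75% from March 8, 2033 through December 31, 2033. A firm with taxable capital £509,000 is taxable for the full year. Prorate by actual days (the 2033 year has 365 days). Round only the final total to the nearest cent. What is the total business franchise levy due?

£4,553.81

January 1 – March 7, 2033: 66 days at 1.55% → £509,000 × 1.55% × 66/365 = £1,426.5945
March 8 – December 31, 2033: 299 days at 0.75% → £509,000 × 0.75% × 299/365 = £3,127.2123
Total = £4,553.8068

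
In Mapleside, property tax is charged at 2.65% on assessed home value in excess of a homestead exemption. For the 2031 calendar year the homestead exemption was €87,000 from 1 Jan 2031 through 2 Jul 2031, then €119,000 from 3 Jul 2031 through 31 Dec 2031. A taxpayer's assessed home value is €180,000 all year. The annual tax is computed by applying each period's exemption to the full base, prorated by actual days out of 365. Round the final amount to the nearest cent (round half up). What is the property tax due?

€2,041.66

1 Jan – 2 Jul 2031: 183 days, exemption €87,000 → (€180,000 − €87,000) × 2.65% × 183/365 = €1,235.6260
3 Jul – 31 Dec 2031: 182 days, exemption €119,000 → (€180,000 − €119,000) × 2.65% × 182/365 = €806.0356
Total = €2,041.6616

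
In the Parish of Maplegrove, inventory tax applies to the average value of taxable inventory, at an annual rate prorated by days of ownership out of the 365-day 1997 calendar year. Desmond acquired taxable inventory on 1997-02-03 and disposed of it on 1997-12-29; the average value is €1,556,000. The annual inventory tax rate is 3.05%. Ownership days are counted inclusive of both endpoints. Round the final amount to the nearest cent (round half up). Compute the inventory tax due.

Days held (1997-02-03 to 1997-12-29): 330 out of 365
Tax = €1,556,000 × 3.05% × 330/365 = €42,907.2329

€42,907.23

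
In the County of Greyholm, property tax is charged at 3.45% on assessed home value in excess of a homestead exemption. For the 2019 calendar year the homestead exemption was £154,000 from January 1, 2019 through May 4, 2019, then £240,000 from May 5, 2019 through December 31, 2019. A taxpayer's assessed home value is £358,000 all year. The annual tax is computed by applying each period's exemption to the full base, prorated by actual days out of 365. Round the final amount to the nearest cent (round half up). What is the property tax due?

£5,078.97

January 1 – May 4, 2019: 124 days, exemption £154,000 → (£358,000 − £154,000) × 3.45% × 124/365 = £2,390.9918
May 5 – December 31, 2019: 241 days, exemption £240,000 → (£358,000 − £240,000) × 3.45% × 241/365 = £2,687.9753
Total = £5,078.9671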